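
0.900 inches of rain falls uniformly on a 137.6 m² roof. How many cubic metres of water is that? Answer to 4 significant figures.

3.146 cubic metres

Depth: 0.900 in × 25.4 = 22.86 mm.
1 mm over 1 m² is 1 L, so volume = 22.86 × 137.6 = 3145.536 L = 3.146 m³.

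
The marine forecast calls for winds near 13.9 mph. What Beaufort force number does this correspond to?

Beaufort force 4

13.9 mph = 6.2 m/s, which is Beaufort 4 (moderate breeze, 5.5–7.9 m/s).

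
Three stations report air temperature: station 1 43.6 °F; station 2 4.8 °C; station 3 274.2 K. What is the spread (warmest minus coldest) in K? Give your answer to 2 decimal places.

station 1: 43.6 °F = 6.444 °C.
station 3: 274.2 K = 1.050 °C.
Spread: 6.444 − 1.050 = 5.394 °C.

5.39 K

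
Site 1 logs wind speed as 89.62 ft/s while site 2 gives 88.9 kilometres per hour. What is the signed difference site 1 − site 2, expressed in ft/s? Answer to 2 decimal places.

site 2: 88.9 km/h = 81.0185 ft/s.
Difference: 89.6200 − 81.0185 = 8.60 ft/s.

8.60 ft/s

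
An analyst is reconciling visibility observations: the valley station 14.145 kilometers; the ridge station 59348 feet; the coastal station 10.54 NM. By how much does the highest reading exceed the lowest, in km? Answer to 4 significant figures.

5.375 km

the ridge station: 59348 ft = 18.08927 km.
the coastal station: 10.54 nmi = 19.52008 km.
Spread: 19.52008 − 14.14500 = 5.375 km.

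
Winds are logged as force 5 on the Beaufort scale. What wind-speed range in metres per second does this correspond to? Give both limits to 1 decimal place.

8.0 to 10.7 m/s

Beaufort 5 (fresh breeze) spans 8.0–10.7 m/s.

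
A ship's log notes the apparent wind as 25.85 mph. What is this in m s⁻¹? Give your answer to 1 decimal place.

1 mph = 0.44704 m/s, so 25.85 × 0.44704 = 11.6 m/s.

11.6 m/s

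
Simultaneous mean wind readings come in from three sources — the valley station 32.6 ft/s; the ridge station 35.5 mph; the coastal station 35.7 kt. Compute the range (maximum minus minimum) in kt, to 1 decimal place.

the valley station: 32.6 ft/s = 19.315 kt.
the ridge station: 35.5 mph = 30.849 kt.
Spread: 35.700 − 19.315 = 16.4 kt.

16.4 kt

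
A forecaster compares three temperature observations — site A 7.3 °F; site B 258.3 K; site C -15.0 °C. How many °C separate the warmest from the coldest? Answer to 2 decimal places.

1.28 °C

site A: 7.3 °F = -13.722 °C.
site B: 258.3 K = -14.850 °C.
Spread: (-13.722) − (-15.000) = 1.278 °C.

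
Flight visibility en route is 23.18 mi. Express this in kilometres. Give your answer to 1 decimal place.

37.3 km

1 SM = 1.60934 km, so 23.18 × 1.60934 = 37.3 km.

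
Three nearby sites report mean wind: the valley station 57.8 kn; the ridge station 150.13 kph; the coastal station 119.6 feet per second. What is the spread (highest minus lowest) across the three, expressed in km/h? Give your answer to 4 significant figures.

43.08 km/h

the valley station: 57.8 kt = 107.0456 km/h.
the coastal station: 119.6 ft/s = 131.2347 km/h.
Spread: 150.1300 − 107.0456 = 43.08 km/h.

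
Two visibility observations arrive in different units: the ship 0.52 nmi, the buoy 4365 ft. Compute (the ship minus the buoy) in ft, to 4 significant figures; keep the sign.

-1205 ft

the ship: 0.52 nmi = 3159.58 ft.
Difference: 3159.58 − 4365.00 = -1205 ft.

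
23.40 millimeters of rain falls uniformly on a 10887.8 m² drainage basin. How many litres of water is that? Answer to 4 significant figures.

254800 litres

1 mm over 1 m² is 1 L, so volume = 23.4 × 10887.8 = 254774.52 L ≈ 254800 L.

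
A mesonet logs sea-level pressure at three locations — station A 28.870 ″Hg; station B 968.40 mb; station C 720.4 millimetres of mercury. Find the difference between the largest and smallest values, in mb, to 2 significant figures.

17 mb

station A: 28.870 inHg = 977.65 mb.
station C: 720.4 mmHg = 960.45 mb.
Spread: 977.65 − 960.45 = 17 mb.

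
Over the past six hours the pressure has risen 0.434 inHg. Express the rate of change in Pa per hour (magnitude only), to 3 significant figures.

0.434 inHg / 6 h × 3386.39 Pa/inHg = 245 Pa/h.

245 Pa per hour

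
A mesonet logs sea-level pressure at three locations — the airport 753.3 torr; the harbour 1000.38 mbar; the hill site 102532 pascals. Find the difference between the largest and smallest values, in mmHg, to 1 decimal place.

18.7 mmHg

the harbour: 1000.38 mb = 750.347 mmHg.
the hill site: 102532 Pa = 769.053 mmHg.
Spread: 769.053 − 750.347 = 18.7 mmHg.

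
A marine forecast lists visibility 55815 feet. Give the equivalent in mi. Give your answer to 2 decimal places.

1 ft = 0.000189394 SM, so 55815 × 0.000189394 = 10.57 SM.

10.57 SM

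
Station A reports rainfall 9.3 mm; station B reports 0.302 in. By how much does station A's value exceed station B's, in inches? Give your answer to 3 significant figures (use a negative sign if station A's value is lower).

0.0641 in

station A: 9.3 mm = 0.366142 in.
Difference: 0.366142 − 0.302000 = 0.0641 in.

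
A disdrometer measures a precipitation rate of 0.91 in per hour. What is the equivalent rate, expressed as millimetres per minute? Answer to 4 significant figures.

0.91 in/hour × 25.4 mm/in × 0.0166667 hour/minute = 0.3852 mm/minute.

0.3852 mm/minute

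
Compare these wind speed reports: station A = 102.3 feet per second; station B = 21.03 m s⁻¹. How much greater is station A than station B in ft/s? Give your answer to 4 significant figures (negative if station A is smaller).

station B: 21.03 m/s = 68.9961 ft/s.
Difference: 102.3000 − 68.9961 = 33.30 ft/s.

33.30 ft/s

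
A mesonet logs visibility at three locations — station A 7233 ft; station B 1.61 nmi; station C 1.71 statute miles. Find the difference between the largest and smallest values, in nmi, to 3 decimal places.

0.420 nmi

station A: 7233 ft = 1.19040 nmi.
station C: 1.71 SM = 1.48595 nmi.
Spread: 1.61000 − 1.19040 = 0.420 nmi.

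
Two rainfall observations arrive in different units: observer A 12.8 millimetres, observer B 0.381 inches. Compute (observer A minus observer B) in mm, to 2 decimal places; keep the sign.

3.12 mm

observer B: 0.381 in = 9.6774 mm.
Difference: 12.8000 − 9.6774 = 3.12 mm.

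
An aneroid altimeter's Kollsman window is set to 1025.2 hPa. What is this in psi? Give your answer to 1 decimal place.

1 hPa = 0.0145038 psi, so 1025.2 × 0.0145038 = 14.9 psi.

14.9 psi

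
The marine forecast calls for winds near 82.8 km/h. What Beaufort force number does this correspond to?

Beaufort force 9

82.8 km/h = 23.0 m/s, which is Beaufort 9 (strong gale, 20.8–24.4 m/s).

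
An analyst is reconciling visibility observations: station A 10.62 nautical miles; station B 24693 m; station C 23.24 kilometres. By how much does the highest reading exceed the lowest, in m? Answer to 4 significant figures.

5025 m

station A: 10.62 nmi = 19668.24 m.
station C: 23.24 km = 23240.00 m.
Spread: 24693.00 − 19668.24 = 5025 m.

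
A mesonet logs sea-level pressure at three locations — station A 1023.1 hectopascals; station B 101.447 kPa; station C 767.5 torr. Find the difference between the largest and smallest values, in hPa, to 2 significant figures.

8.8 hPa

station B: 101.447 kPa = 1014.470 hPa.
station C: 767.5 mmHg = 1023.249 hPa.
Spread: 1023.249 − 1014.470 = 8.8 hPa.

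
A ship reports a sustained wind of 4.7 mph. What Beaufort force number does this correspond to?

4.7 mph = 2.1 m/s, which is Beaufort 2 (light breeze, 1.6–3.3 m/s).

Beaufort force 2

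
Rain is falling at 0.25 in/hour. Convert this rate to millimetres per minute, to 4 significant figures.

0.25 in/hour × 25.4 mm/in × 0.0166667 hour/minute = 0.1058 mm/minute.

0.1058 mm/minute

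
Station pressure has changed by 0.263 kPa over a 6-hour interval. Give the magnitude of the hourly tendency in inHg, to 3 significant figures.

0.263 kPa / 6 h × 0.2953 inHg/kPa = 0.0129 inHg/h.

0.0129 inHg per hour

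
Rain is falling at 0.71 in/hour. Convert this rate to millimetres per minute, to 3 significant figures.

0.301 mm/minute

0.71 in/hour × 25.4 mm/in × 0.0166667 hour/minute = 0.301 mm/minute.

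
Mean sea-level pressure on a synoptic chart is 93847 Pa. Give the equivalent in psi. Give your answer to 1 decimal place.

13.6 psi

1 Pa = 0.000145038 psi, so 93847 × 0.000145038 = 13.6 psi.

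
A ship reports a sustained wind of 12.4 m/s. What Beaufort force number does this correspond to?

Beaufort force 6

12.4 m/s lies in the Beaufort 6 band (strong breeze, 10.8–13.8 m/s).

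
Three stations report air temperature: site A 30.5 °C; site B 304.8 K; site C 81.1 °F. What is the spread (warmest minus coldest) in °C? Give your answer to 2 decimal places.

site B: 304.8 K = 31.650 °C.
site C: 81.1 °F = 27.278 °C.
Spread: 31.650 − 27.278 = 4.372 °C.

4.37 °C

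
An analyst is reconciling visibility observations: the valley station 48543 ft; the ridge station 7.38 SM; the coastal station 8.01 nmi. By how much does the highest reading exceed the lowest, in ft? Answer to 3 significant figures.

the ridge station: 7.38 SM = 38966.40 ft.
the coastal station: 8.01 nmi = 48669.69 ft.
Spread: 48669.69 − 38966.40 = 9700 ft.

9700 ft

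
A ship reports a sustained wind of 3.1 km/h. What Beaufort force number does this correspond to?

Beaufort force 1

3.1 km/h = 0.9 m/s, which is Beaufort 1 (light air, 0.3–1.5 m/s).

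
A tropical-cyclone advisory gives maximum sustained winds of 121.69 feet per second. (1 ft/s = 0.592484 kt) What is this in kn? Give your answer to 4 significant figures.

1 ft/s = 0.592484 kt, so 121.69 × 0.592484 = 72.10 kt.

72.10 kt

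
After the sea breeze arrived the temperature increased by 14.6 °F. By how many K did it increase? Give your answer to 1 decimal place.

8.1 K

A change of 1 °C equals a change of 1.8 °F: ΔK = 14.6 × 0.5556 = 8.1 K.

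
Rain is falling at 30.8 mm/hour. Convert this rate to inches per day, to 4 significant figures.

30.8 mm/hour × 0.0393701 in/mm × 24 hour/day = 29.10 in/day.

29.10 in/day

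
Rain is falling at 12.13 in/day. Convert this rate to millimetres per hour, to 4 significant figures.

12.84 mm/hour

12.13 in/day × 25.4 mm/in × 0.0416667 day/hour = 12.84 mm/hour.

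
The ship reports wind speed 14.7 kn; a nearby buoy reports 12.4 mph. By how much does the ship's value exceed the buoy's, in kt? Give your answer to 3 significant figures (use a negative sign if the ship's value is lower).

the buoy: 12.4 mph = 10.7753 kt.
Difference: 14.7000 − 10.7753 = 3.92 kt.

3.92 kt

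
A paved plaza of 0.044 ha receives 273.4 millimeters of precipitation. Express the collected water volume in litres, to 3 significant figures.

120000 litres

Area: 0.044 ha = 440 m².
1 mm over 1 m² is 1 L, so volume = 273.4 × 440 = 120296 L ≈ 120000 L.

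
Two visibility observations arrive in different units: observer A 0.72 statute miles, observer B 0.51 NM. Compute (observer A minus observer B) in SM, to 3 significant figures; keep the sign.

observer B: 0.51 nmi = 0.58690 SM.
Difference: 0.72000 − 0.58690 = 0.133 SM.

0.133 SM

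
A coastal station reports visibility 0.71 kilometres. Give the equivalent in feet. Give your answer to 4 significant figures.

1 km = 3280.84 ft, so 0.71 × 3280.84 = 2329 ft.

2329 ft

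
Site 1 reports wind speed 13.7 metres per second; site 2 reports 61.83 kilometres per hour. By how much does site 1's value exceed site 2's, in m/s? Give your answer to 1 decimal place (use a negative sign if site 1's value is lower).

-3.5 m/s

site 2: 61.83 km/h = 17.175 m/s.
Difference: 13.700 − 17.175 = -3.5 m/s.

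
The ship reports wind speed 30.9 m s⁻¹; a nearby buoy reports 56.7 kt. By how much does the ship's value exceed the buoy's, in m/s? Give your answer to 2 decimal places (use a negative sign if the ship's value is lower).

1.73 m/s

the buoy: 56.7 kt = 29.1690 m/s.
Difference: 30.9000 − 29.1690 = 1.73 m/s.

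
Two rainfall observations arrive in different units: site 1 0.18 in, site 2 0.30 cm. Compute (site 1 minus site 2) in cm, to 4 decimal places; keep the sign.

0.1572 cm

site 1: 0.18 in = 0.457200 cm.
Difference: 0.457200 − 0.300000 = 0.1572 cm.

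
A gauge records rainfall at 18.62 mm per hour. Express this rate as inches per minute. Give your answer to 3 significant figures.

0.0122 in/minute

18.62 mm/hour × 0.0393701 in/mm × 0.0166667 hour/minute = 0.0122 in/minute.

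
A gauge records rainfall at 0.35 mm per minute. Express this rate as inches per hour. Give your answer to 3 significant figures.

0.827 in/hour

0.35 mm/minute × 0.0393701 in/mm × 60 minute/hour = 0.827 in/hour.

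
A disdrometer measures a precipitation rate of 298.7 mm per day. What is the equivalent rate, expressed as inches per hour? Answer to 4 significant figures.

298.7 mm/day × 0.0393701 in/mm × 0.0416667 day/hour = 0.4900 in/hour.

0.4900 in/hour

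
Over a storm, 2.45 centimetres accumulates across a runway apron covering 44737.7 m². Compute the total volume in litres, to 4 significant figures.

1096000 litres

Depth: 2.45 cm × 10 = 24.5 mm.
1 mm over 1 m² is 1 L, so volume = 24.5 × 44737.7 = 1096073.6 L ≈ 1096000 L.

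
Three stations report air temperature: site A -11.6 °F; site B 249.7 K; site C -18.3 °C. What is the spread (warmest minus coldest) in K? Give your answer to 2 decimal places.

5.92 K

site A: -11.6 °F = -24.222 °C.
site B: 249.7 K = -23.450 °C.
Spread: (-18.300) − (-24.222) = 5.922 °C.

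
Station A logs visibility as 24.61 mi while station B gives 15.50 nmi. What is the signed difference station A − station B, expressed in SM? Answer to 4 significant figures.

station B: 15.50 nmi = 17.83708 SM.
Difference: 24.61000 − 17.83708 = 6.773 SM.

6.773 SM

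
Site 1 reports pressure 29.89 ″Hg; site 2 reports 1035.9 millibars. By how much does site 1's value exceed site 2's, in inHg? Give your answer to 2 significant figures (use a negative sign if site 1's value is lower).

site 2: 1035.9 mb = 30.5901 inHg.
Difference: 29.8900 − 30.5901 = -0.70 inHg.

-0.70 inHg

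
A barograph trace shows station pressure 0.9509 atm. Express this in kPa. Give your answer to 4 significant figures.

96.35 kPa

1 atm = 101.325 kPa, so 0.9509 × 101.325 = 96.35 kPa.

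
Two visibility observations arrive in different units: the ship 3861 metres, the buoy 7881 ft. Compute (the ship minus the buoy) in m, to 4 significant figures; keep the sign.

1459 m

the buoy: 7881 ft = 2402.13 m.
Difference: 3861.00 − 2402.13 = 1459 m.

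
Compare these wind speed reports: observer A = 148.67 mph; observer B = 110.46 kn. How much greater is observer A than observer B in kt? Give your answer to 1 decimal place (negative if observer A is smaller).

observer A: 148.67 mph = 129.191 kt.
Difference: 129.191 − 110.460 = 18.7 kt.

18.7 kt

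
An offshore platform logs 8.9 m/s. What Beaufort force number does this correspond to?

8.9 m/s lies in the Beaufort 5 band (fresh breeze, 8.0–10.7 m/s).

Beaufort force 5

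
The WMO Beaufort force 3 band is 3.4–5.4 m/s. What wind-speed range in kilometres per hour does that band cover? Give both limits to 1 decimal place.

3.4–5.4 m/s × 3.6 = 12.2–19.4 km/h.

12.2 to 19.4 km/h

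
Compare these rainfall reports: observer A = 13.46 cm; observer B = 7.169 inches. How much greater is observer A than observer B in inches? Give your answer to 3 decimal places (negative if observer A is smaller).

-1.870 in

observer A: 13.46 cm = 5.29921 in.
Difference: 5.29921 − 7.16900 = -1.870 in.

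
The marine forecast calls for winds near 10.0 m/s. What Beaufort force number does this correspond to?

Beaufort force 5

10.0 m/s lies in the Beaufort 5 band (fresh breeze, 8.0–10.7 m/s).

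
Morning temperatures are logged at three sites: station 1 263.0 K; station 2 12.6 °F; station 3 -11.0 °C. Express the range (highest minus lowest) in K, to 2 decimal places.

station 1: 263.0 K = -10.150 °C.
station 2: 12.6 °F = -10.778 °C.
Spread: (-10.150) − (-11.000) = 0.850 °C.

0.85 K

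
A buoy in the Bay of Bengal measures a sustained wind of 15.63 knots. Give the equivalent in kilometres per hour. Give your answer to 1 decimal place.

1 kt = 1.852 km/h, so 15.63 × 1.852 = 28.9 km/h.

28.9 km/h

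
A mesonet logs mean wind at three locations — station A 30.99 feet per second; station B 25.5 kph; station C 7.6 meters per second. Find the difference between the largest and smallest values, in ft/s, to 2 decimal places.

7.75 ft/s

station B: 25.5 km/h = 23.2393 ft/s.
station C: 7.6 m/s = 24.9344 ft/s.
Spread: 30.9900 − 23.2393 = 7.75 ft/s.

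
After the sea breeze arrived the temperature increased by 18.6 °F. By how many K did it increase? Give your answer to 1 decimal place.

Converting a difference, only the 9/5 scale factor applies: ΔK = 18.6 × 0.5556 = 10.3 K.

10.3 K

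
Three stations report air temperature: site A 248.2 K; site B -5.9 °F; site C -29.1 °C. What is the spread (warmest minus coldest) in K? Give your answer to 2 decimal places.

8.04 K

site A: 248.2 K = -24.950 °C.
site B: -5.9 °F = -21.056 °C.
Spread: (-21.056) − (-29.100) = 8.044 °C.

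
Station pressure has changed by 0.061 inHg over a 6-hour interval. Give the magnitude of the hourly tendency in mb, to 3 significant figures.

0.061 inHg / 6 h × 33.8639 mb/inHg = 0.344 mb/h.

0.344 mb per hour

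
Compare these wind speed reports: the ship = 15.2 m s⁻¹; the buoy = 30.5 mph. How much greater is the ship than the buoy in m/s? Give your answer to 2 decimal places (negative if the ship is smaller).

1.57 m/s

the buoy: 30.5 mph = 13.6347 m/s.
Difference: 15.2000 − 13.6347 = 1.57 m/s.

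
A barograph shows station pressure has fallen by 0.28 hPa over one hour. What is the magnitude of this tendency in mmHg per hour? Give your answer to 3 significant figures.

0.210 mmHg per hour

0.28 hPa / 1 h × 0.750062 mmHg/hPa = 0.210 mmHg/h.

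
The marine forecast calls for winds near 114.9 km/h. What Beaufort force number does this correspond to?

114.9 km/h = 31.9 m/s, which is Beaufort 11 (violent storm, 28.5–32.6 m/s).

Beaufort force 11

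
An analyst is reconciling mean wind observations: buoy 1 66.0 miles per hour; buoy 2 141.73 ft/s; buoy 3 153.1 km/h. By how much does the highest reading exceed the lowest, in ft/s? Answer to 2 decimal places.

44.93 ft/s

buoy 1: 66.0 mph = 96.8000 ft/s.
buoy 3: 153.1 km/h = 139.5268 ft/s.
Spread: 141.7300 − 96.8000 = 44.93 ft/s.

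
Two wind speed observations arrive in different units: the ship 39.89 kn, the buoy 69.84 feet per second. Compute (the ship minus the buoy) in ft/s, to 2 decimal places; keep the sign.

the ship: 39.89 kt = 67.3267 ft/s.
Difference: 67.3267 − 69.8400 = -2.51 ft/s.

-2.51 ft/s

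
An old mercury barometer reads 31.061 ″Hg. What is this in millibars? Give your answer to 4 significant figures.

1 inHg = 33.8639 mb, so 31.061 × 33.8639 = 1052 mb.

1052 mb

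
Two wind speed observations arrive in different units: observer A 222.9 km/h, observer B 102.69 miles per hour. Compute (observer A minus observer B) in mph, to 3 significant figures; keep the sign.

35.8 mph

observer A: 222.9 km/h = 138.504 mph.
Difference: 138.504 − 102.690 = 35.8 mph.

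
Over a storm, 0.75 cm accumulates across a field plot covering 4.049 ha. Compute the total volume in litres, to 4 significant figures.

Depth: 0.75 cm × 10 = 7.5 mm.
Area: 4.049 ha = 40490 m².
1 mm over 1 m² is 1 L, so volume = 7.5 × 40490 = 303675 L ≈ 303700 L.

303700 litres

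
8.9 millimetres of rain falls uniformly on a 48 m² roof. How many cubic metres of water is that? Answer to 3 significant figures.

0.427 cubic metres

1 mm over 1 m² is 1 L, so volume = 8.9 × 48 = 427.2 L = 0.427 m³.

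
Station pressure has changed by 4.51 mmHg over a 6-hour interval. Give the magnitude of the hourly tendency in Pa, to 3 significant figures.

4.51 mmHg / 6 h × 133.322 Pa/mmHg = 100 Pa/h.

100 Pa per hour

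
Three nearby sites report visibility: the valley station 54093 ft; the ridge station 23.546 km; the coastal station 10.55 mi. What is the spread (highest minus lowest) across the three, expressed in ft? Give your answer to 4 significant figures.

23160 ft

the ridge station: 23.546 km = 77250.66 ft.
the coastal station: 10.55 SM = 55704.00 ft.
Spread: 77250.66 − 54093.00 = 23160 ft.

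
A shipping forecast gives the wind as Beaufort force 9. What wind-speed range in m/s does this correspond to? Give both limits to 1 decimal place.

Beaufort 9 (strong gale) spans 20.8–24.4 m/s.

20.8 to 24.4 m/s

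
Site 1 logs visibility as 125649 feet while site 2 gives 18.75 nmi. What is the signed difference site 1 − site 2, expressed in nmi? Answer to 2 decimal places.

site 1: 125649 ft = 20.6792 nmi.
Difference: 20.6792 − 18.7500 = 1.93 nmi.

1.93 nmi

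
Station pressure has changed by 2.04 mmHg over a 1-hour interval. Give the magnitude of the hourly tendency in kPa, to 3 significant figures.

0.272 kPa per hour

2.04 mmHg / 1 h × 0.133322 kPa/mmHg = 0.272 kPa/h.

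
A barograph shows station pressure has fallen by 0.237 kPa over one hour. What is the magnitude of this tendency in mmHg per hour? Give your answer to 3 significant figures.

0.237 kPa / 1 h × 7.50062 mmHg/kPa = 1.78 mmHg/h.

1.78 mmHg per hour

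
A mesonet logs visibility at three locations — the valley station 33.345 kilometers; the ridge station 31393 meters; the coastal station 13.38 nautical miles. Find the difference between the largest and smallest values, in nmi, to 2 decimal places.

4.62 nmi

the valley station: 33.345 km = 18.0049 nmi.
the ridge station: 31393 m = 16.9509 nmi.
Spread: 18.0049 − 13.3800 = 4.62 nmi.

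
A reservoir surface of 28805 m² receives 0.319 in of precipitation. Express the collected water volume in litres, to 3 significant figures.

233000 litres

Depth: 0.319 in × 25.4 = 8.1026 mm.
1 mm over 1 m² is 1 L, so volume = 8.1026 × 28805 = 233395.39 L ≈ 233000 L.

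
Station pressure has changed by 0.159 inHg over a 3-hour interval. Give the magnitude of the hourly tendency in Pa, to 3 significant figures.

179 Pa per hour

0.159 inHg / 3 h × 3386.39 Pa/inHg = 179 Pa/h.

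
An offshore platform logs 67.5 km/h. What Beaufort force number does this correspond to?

67.5 km/h = 18.8 m/s, which is Beaufort 8 (gale, 17.2–20.7 m/s).

Beaufort force 8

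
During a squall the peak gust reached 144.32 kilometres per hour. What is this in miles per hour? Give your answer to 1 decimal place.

89.7 mph

1 km/h = 0.621371 mph, so 144.32 × 0.621371 = 89.7 mph.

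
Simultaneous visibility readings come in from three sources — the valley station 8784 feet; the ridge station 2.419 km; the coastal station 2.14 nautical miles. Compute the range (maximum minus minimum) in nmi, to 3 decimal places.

the valley station: 8784 ft = 1.44566 nmi.
the ridge station: 2.419 km = 1.30616 nmi.
Spread: 2.14000 − 1.30616 = 0.834 nmi.

0.834 nmi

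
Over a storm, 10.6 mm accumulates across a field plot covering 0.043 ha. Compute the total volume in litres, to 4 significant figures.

4558 litres

Area: 0.043 ha = 430 m².
1 mm over 1 m² is 1 L, so volume = 10.6 × 430 = 4558 L.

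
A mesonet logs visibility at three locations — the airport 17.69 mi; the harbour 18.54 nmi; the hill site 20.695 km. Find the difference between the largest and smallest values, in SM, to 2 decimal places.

the harbour: 18.54 nmi = 21.3355 SM.
the hill site: 20.695 km = 12.8593 SM.
Spread: 21.3355 − 12.8593 = 8.48 SM.

8.48 SM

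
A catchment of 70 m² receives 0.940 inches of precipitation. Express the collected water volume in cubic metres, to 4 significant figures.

1.671 cubic metres

Depth: 0.940 in × 25.4 = 23.876 mm.
1 mm over 1 m² is 1 L, so volume = 23.876 × 70 = 1671.32 L = 1.671 m³.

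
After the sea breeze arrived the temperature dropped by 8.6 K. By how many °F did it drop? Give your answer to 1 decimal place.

15.5 °F

A change of 1 °C equals a change of 1.8 °F: Δ°F = 8.6 × 1.8 = 15.5 °F.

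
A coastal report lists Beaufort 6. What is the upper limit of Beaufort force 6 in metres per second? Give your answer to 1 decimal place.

13.8 m/s

Beaufort 6 (strong breeze) spans 10.8–13.8 m/s.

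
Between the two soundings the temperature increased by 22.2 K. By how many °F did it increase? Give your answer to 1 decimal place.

A change of 1 °C equals a change of 1.8 °F: Δ°F = 22.2 × 1.8 = 40.0 °F.

40.0 °F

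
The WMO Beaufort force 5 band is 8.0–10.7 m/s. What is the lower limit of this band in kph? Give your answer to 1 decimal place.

28.8 km/h

8.0–10.7 m/s × 3.6 = 28.8–38.5 km/h.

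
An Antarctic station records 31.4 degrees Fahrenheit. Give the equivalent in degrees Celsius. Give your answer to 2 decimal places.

-0.33 °C

°C = (°F − 32) × 5/9 = (31.4 − 32) / 1.8 = -0.33 °C.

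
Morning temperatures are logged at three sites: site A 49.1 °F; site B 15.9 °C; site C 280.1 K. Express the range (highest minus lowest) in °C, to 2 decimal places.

site A: 49.1 °F = 9.500 °C.
site C: 280.1 K = 6.950 °C.
Spread: 15.900 − 6.950 = 8.950 °C.

8.95 °C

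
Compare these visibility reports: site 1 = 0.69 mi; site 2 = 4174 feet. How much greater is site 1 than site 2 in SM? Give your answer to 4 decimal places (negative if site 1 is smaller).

-0.1005 SM

site 2: 4174 ft = 0.790530 SM.
Difference: 0.690000 − 0.790530 = -0.1005 SM.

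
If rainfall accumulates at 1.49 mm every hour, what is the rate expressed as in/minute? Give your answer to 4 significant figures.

1.49 mm/hour × 0.0393701 in/mm × 0.0166667 hour/minute = 0.0009777 in/minute.

0.0009777 in/minute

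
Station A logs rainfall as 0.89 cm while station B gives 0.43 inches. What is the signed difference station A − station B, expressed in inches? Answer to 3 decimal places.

station A: 0.89 cm = 0.35039 in.
Difference: 0.35039 − 0.43000 = -0.080 in.

-0.080 in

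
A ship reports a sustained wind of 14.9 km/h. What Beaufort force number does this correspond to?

14.9 km/h = 4.1 m/s, which is Beaufort 3 (gentle breeze, 3.4–5.4 m/s).

Beaufort force 3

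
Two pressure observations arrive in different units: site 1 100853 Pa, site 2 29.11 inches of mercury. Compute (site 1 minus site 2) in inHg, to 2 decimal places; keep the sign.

0.67 inHg

site 1: 100853 Pa = 29.7819 inHg.
Difference: 29.7819 − 29.1100 = 0.67 inHg.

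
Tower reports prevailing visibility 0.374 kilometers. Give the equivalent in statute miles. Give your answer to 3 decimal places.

0.232 SM

1 km = 0.621371 SM, so 0.374 × 0.621371 = 0.232 SM.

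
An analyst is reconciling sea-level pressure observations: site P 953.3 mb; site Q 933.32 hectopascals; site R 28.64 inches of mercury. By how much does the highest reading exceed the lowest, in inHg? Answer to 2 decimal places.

1.08 inHg

site P: 953.3 mb = 28.1509 inHg.
site Q: 933.32 hPa = 27.5609 inHg.
Spread: 28.6400 − 27.5609 = 1.08 inHg.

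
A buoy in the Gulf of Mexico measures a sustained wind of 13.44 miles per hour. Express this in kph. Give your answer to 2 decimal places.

21.63 km/h

1 mph = 1.60934 km/h, so 13.44 × 1.60934 = 21.63 km/h.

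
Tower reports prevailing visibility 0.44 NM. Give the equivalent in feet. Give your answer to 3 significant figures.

1 nmi = 6076.12 ft, so 0.44 × 6076.12 = 2670 ft.

2670 ft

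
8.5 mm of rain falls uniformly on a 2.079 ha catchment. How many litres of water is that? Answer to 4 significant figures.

176700 litres

Area: 2.079 ha = 20790 m².
1 mm over 1 m² is 1 L, so volume = 8.5 × 20790 = 176715 L ≈ 176700 L.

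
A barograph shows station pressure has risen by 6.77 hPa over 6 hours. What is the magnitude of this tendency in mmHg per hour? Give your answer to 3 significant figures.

6.77 hPa / 6 h × 0.750062 mmHg/hPa = 0.846 mmHg/h.

0.846 mmHg per hour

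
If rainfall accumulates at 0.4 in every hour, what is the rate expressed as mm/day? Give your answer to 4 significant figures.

243.8 mm/day

0.4 in/hour × 25.4 mm/in × 24 hour/day = 243.8 mm/day.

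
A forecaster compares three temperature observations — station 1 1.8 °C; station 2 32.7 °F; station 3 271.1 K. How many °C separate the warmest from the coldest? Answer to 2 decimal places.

3.85 °C

station 2: 32.7 °F = 0.389 °C.
station 3: 271.1 K = -2.050 °C.
Spread: 1.800 − (-2.050) = 3.850 °C.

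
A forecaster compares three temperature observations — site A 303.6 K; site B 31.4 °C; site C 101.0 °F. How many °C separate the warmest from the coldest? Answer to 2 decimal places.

7.88 °C

site A: 303.6 K = 30.450 °C.
site C: 101.0 °F = 38.333 °C.
Spread: 38.333 − 30.450 = 7.883 °C.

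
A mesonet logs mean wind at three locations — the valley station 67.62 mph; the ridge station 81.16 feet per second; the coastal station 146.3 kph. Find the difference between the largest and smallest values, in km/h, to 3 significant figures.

57.2 km/h

the valley station: 67.62 mph = 108.824 km/h.
the ridge station: 81.16 ft/s = 89.055 km/h.
Spread: 146.300 − 89.055 = 57.2 km/h.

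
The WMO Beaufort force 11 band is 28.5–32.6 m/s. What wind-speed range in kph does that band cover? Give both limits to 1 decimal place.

28.5–32.6 m/s × 3.6 = 102.6–117.4 km/h.

102.6 to 117.4 km/h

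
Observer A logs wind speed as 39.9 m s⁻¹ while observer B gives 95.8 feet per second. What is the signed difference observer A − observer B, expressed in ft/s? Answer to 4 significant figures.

35.11 ft/s

observer A: 39.9 m/s = 130.9055 ft/s.
Difference: 130.9055 − 95.8000 = 35.11 ft/s.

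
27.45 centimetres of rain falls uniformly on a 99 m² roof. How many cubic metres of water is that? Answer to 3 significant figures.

Depth: 27.45 cm × 10 = 274.5 mm.
1 mm over 1 m² is 1 L, so volume = 274.5 × 99 = 27175.5 L = 27.2 m³.

27.2 cubic metres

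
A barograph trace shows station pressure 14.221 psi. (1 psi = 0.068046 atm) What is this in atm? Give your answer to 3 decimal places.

0.968 atm

1 psi = 0.068046 atm, so 14.221 × 0.068046 = 0.968 atm.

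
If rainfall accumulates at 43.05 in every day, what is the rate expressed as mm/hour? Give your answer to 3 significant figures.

45.6 mm/hour

43.05 in/day × 25.4 mm/in × 0.0416667 day/hour = 45.6 mm/hour.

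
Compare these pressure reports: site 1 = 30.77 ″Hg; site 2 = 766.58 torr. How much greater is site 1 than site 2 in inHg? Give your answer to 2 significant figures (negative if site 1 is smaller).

0.59 inHg

site 2: 766.58 mmHg = 30.1803 inHg.
Difference: 30.7700 − 30.1803 = 0.59 inHg.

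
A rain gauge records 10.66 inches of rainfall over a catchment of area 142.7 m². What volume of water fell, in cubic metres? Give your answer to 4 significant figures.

38.64 cubic metres

Depth: 10.66 in × 25.4 = 270.764 mm.
1 mm over 1 m² is 1 L, so volume = 270.764 × 142.7 = 38638.023 L = 38.64 m³.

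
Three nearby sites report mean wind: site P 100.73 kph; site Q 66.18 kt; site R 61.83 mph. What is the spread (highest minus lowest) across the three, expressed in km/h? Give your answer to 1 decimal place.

23.1 km/h

site Q: 66.18 kt = 122.565 km/h.
site R: 61.83 mph = 99.506 km/h.
Spread: 122.565 − 99.506 = 23.1 km/h.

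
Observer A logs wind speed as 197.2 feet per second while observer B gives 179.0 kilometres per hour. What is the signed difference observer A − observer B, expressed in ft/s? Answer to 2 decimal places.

observer B: 179.0 km/h = 163.1307 ft/s.
Difference: 197.2000 − 163.1307 = 34.07 ft/s.

34.07 ft/s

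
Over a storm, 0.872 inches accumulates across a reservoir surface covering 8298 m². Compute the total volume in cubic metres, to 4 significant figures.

Depth: 0.872 in × 25.4 = 22.1488 mm.
1 mm over 1 m² is 1 L, so volume = 22.1488 × 8298 = 183790.74 L = 183.8 m³.

183.8 cubic metres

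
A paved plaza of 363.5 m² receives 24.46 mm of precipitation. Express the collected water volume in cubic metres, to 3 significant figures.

1 mm over 1 m² is 1 L, so volume = 24.46 × 363.5 = 8891.21 L = 8.89 m³.

8.89 cubic metres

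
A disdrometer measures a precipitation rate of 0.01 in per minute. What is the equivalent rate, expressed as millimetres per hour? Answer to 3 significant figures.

0.01 in/minute × 25.4 mm/in × 60 minute/hour = 15.2 mm/hour.

15.2 mm/hour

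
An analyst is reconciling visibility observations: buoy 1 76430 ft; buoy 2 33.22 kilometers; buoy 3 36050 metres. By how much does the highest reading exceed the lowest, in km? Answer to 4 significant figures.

buoy 1: 76430 ft = 23.2959 km.
buoy 3: 36050 m = 36.0500 km.
Spread: 36.0500 − 23.2959 = 12.75 km.

12.75 km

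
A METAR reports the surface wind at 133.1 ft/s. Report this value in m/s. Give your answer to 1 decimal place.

40.6 m/s

1 ft/s = 0.3048 m/s, so 133.1 × 0.3048 = 40.6 m/s.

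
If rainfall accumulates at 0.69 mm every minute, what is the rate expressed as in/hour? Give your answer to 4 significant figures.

1.630 in/hour

0.69 mm/minute × 0.0393701 in/mm × 60 minute/hour = 1.630 in/hour.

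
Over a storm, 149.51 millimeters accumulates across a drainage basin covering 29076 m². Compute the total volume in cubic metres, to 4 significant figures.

1 mm over 1 m² is 1 L, so volume = 149.51 × 29076 = 4347152.8 L = 4347 m³.

4347 cubic metres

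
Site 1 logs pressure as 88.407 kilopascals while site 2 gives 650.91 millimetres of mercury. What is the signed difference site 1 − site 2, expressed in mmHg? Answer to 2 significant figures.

12 mmHg

site 1: 88.407 kPa = 663.11 mmHg.
Difference: 663.11 − 650.91 = 12 mmHg.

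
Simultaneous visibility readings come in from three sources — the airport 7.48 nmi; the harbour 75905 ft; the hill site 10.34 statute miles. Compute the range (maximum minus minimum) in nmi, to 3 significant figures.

5.01 nmi

the harbour: 75905 ft = 12.4924 nmi.
the hill site: 10.34 SM = 8.9852 nmi.
Spread: 12.4924 − 7.4800 = 5.01 nmi.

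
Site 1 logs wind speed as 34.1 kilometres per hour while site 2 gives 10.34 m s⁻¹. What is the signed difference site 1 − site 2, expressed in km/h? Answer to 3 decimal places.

site 2: 10.34 m/s = 37.22400 km/h.
Difference: 34.10000 − 37.22400 = -3.124 km/h.

-3.124 km/h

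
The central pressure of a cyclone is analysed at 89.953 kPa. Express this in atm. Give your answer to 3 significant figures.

0.888 atm

1 kPa = 0.00986923 atm, so 89.953 × 0.00986923 = 0.888 atm.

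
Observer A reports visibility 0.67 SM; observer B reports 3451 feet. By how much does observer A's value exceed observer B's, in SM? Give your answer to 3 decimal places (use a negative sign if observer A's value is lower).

0.016 SM

observer B: 3451 ft = 0.65360 SM.
Difference: 0.67000 − 0.65360 = 0.016 SM.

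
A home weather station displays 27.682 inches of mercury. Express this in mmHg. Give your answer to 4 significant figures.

1 inHg = 25.4 mmHg, so 27.682 × 25.4 = 703.1 mmHg.

703.1 mmHg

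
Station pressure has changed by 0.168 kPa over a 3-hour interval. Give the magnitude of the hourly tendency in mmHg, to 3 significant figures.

0.168 kPa / 3 h × 7.50062 mmHg/kPa = 0.420 mmHg/h.

0.420 mmHg per hour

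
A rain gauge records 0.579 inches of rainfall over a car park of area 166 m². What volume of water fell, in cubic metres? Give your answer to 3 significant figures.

Depth: 0.579 in × 25.4 = 14.7066 mm.
1 mm over 1 m² is 1 L, so volume = 14.7066 × 166 = 2441.2956 L = 2.44 m³.

2.44 cubic metres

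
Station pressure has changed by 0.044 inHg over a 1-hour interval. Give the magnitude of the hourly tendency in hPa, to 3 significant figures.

0.044 inHg / 1 h × 33.8639 hPa/inHg = 1.49 hPa/h.

1.49 hPa per hour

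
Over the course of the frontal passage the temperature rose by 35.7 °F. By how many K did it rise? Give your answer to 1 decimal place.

19.8 K

Converting a difference, only the 9/5 scale factor applies: ΔK = 35.7 × 0.5556 = 19.8 K.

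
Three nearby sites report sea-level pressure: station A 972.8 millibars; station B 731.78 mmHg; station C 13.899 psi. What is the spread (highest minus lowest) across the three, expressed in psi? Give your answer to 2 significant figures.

station A: 972.8 mb = 14.1093 psi.
station B: 731.78 mmHg = 14.1503 psi.
Spread: 14.1503 − 13.8990 = 0.25 psi.

0.25 psi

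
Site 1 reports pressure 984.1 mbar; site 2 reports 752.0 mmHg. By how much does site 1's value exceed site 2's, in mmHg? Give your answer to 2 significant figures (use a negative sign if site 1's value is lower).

-14 mmHg

site 1: 984.1 mb = 738.14 mmHg.
Difference: 738.14 − 752.00 = -14 mmHg.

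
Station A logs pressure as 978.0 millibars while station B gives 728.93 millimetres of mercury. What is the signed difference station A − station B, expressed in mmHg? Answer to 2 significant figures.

station A: 978.0 mb = 733.560 mmHg.
Difference: 733.560 − 728.930 = 4.6 mmHg.

4.6 mmHg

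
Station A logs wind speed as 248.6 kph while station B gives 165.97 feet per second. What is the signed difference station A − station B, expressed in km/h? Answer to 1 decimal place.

station B: 165.97 ft/s = 182.116 km/h.
Difference: 248.600 − 182.116 = 66.5 km/h.

66.5 km/h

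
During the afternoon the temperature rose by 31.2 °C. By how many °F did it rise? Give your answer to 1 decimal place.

A change of 1 °C equals a change of 1.8 °F: Δ°F = 31.2 × 1.8 = 56.2 °F.

56.2 °F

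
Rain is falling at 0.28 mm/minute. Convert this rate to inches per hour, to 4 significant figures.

0.6614 in/hour

0.28 mm/minute × 0.0393701 in/mm × 60 minute/hour = 0.6614 in/hour.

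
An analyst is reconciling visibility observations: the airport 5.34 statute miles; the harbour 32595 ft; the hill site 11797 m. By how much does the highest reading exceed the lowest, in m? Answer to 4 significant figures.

the airport: 5.34 SM = 8593.90 m.
the harbour: 32595 ft = 9934.96 m.
Spread: 11797.00 − 8593.90 = 3203 m.

3203 m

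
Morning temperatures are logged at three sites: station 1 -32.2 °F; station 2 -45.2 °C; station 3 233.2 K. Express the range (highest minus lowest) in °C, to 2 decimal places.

9.53 °C

station 1: -32.2 °F = -35.667 °C.
station 3: 233.2 K = -39.950 °C.
Spread: (-35.667) − (-45.200) = 9.533 °C.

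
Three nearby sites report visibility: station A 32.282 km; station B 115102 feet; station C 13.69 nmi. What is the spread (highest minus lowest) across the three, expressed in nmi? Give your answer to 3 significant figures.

station A: 32.282 km = 17.4309 nmi.
station B: 115102 ft = 18.9434 nmi.
Spread: 18.9434 − 13.6900 = 5.25 nmi.

5.25 nmi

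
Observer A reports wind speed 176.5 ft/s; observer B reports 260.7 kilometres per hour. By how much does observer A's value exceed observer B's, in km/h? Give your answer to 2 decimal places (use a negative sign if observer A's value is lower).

observer A: 176.5 ft/s = 193.6699 km/h.
Difference: 193.6699 − 260.7000 = -67.03 km/h.

-67.03 km/h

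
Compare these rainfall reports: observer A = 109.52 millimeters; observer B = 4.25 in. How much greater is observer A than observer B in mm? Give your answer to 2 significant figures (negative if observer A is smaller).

observer B: 4.25 in = 107.950 mm.
Difference: 109.520 − 107.950 = 1.6 mm.

1.6 mm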